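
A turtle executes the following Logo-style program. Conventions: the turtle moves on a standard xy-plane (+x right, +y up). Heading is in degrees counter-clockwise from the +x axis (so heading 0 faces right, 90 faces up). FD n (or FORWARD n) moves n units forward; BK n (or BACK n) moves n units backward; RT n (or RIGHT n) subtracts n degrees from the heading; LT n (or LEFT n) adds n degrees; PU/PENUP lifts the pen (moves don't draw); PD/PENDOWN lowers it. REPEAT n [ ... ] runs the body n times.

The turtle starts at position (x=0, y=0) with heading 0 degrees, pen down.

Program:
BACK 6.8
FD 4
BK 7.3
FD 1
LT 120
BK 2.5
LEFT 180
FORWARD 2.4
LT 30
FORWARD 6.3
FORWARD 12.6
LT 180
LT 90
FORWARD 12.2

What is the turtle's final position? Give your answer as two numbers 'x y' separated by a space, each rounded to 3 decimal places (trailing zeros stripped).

Executing turtle program step by step:
Start: pos=(0,0), heading=0, pen down
BK 6.8: (0,0) -> (-6.8,0) [heading=0, draw]
FD 4: (-6.8,0) -> (-2.8,0) [heading=0, draw]
BK 7.3: (-2.8,0) -> (-10.1,0) [heading=0, draw]
FD 1: (-10.1,0) -> (-9.1,0) [heading=0, draw]
LT 120: heading 0 -> 120
BK 2.5: (-9.1,0) -> (-7.85,-2.165) [heading=120, draw]
LT 180: heading 120 -> 300
FD 2.4: (-7.85,-2.165) -> (-6.65,-4.244) [heading=300, draw]
LT 30: heading 300 -> 330
FD 6.3: (-6.65,-4.244) -> (-1.194,-7.394) [heading=330, draw]
FD 12.6: (-1.194,-7.394) -> (9.718,-13.694) [heading=330, draw]
LT 180: heading 330 -> 150
LT 90: heading 150 -> 240
FD 12.2: (9.718,-13.694) -> (3.618,-24.259) [heading=240, draw]
Final: pos=(3.618,-24.259), heading=240, 9 segment(s) drawn

Answer: 3.618 -24.259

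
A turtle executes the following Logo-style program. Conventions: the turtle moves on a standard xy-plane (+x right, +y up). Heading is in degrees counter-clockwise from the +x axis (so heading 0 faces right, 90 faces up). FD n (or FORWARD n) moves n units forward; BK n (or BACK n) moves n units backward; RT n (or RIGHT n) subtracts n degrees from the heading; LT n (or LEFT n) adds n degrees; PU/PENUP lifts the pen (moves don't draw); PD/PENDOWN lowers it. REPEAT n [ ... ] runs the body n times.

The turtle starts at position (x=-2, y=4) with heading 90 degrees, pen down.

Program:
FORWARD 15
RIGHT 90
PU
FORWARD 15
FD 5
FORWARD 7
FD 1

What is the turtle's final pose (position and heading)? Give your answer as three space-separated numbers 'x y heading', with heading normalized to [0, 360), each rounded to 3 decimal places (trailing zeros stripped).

Answer: 26 19 0

Derivation:
Executing turtle program step by step:
Start: pos=(-2,4), heading=90, pen down
FD 15: (-2,4) -> (-2,19) [heading=90, draw]
RT 90: heading 90 -> 0
PU: pen up
FD 15: (-2,19) -> (13,19) [heading=0, move]
FD 5: (13,19) -> (18,19) [heading=0, move]
FD 7: (18,19) -> (25,19) [heading=0, move]
FD 1: (25,19) -> (26,19) [heading=0, move]
Final: pos=(26,19), heading=0, 1 segment(s) drawn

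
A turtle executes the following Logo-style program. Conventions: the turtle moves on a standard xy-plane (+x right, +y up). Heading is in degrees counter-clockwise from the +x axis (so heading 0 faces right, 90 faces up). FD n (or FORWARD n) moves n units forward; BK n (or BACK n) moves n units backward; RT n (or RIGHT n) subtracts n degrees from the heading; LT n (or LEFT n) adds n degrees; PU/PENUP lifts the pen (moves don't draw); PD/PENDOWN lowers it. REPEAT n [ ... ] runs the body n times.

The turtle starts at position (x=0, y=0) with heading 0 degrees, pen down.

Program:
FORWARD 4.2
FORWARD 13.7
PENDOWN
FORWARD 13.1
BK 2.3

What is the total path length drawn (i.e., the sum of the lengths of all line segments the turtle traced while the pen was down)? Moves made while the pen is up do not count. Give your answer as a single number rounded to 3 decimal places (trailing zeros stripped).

Answer: 33.3

Derivation:
Executing turtle program step by step:
Start: pos=(0,0), heading=0, pen down
FD 4.2: (0,0) -> (4.2,0) [heading=0, draw]
FD 13.7: (4.2,0) -> (17.9,0) [heading=0, draw]
PD: pen down
FD 13.1: (17.9,0) -> (31,0) [heading=0, draw]
BK 2.3: (31,0) -> (28.7,0) [heading=0, draw]
Final: pos=(28.7,0), heading=0, 4 segment(s) drawn

Segment lengths:
  seg 1: (0,0) -> (4.2,0), length = 4.2
  seg 2: (4.2,0) -> (17.9,0), length = 13.7
  seg 3: (17.9,0) -> (31,0), length = 13.1
  seg 4: (31,0) -> (28.7,0), length = 2.3
Total = 33.3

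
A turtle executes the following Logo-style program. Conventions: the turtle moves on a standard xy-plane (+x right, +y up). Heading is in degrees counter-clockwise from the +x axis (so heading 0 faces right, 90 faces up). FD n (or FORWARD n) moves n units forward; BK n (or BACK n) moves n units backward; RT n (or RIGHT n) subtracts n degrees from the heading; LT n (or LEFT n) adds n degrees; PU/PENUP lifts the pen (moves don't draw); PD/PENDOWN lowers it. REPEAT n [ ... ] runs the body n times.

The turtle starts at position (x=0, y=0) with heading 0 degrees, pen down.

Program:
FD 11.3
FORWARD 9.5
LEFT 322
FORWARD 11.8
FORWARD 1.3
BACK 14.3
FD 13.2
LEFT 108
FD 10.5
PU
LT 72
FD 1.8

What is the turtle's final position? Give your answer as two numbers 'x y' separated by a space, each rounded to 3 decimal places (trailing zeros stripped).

Executing turtle program step by step:
Start: pos=(0,0), heading=0, pen down
FD 11.3: (0,0) -> (11.3,0) [heading=0, draw]
FD 9.5: (11.3,0) -> (20.8,0) [heading=0, draw]
LT 322: heading 0 -> 322
FD 11.8: (20.8,0) -> (30.099,-7.265) [heading=322, draw]
FD 1.3: (30.099,-7.265) -> (31.123,-8.065) [heading=322, draw]
BK 14.3: (31.123,-8.065) -> (19.854,0.739) [heading=322, draw]
FD 13.2: (19.854,0.739) -> (30.256,-7.388) [heading=322, draw]
LT 108: heading 322 -> 70
FD 10.5: (30.256,-7.388) -> (33.847,2.479) [heading=70, draw]
PU: pen up
LT 72: heading 70 -> 142
FD 1.8: (33.847,2.479) -> (32.429,3.587) [heading=142, move]
Final: pos=(32.429,3.587), heading=142, 7 segment(s) drawn

Answer: 32.429 3.587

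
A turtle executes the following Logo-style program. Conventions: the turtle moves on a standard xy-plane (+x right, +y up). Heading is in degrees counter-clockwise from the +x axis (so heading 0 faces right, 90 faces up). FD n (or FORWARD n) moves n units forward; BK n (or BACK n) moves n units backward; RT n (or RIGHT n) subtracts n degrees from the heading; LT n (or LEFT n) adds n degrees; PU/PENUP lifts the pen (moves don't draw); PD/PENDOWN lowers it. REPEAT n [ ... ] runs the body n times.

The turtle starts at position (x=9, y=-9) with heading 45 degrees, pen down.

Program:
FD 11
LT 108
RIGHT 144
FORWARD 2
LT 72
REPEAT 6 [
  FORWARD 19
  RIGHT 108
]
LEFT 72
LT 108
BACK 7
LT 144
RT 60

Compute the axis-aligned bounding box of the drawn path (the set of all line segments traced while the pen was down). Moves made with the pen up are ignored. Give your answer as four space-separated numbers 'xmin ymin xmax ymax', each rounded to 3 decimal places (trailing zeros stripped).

Executing turtle program step by step:
Start: pos=(9,-9), heading=45, pen down
FD 11: (9,-9) -> (16.778,-1.222) [heading=45, draw]
LT 108: heading 45 -> 153
RT 144: heading 153 -> 9
FD 2: (16.778,-1.222) -> (18.754,-0.909) [heading=9, draw]
LT 72: heading 9 -> 81
REPEAT 6 [
  -- iteration 1/6 --
  FD 19: (18.754,-0.909) -> (21.726,17.857) [heading=81, draw]
  RT 108: heading 81 -> 333
  -- iteration 2/6 --
  FD 19: (21.726,17.857) -> (38.655,9.231) [heading=333, draw]
  RT 108: heading 333 -> 225
  -- iteration 3/6 --
  FD 19: (38.655,9.231) -> (25.22,-4.204) [heading=225, draw]
  RT 108: heading 225 -> 117
  -- iteration 4/6 --
  FD 19: (25.22,-4.204) -> (16.594,12.725) [heading=117, draw]
  RT 108: heading 117 -> 9
  -- iteration 5/6 --
  FD 19: (16.594,12.725) -> (35.36,15.698) [heading=9, draw]
  RT 108: heading 9 -> 261
  -- iteration 6/6 --
  FD 19: (35.36,15.698) -> (32.388,-3.068) [heading=261, draw]
  RT 108: heading 261 -> 153
]
LT 72: heading 153 -> 225
LT 108: heading 225 -> 333
BK 7: (32.388,-3.068) -> (26.151,0.11) [heading=333, draw]
LT 144: heading 333 -> 117
RT 60: heading 117 -> 57
Final: pos=(26.151,0.11), heading=57, 9 segment(s) drawn

Segment endpoints: x in {9, 16.594, 16.778, 18.754, 21.726, 25.22, 26.151, 32.388, 35.36, 38.655}, y in {-9, -4.204, -3.068, -1.222, -0.909, 0.11, 9.231, 12.725, 15.698, 17.857}
xmin=9, ymin=-9, xmax=38.655, ymax=17.857

Answer: 9 -9 38.655 17.857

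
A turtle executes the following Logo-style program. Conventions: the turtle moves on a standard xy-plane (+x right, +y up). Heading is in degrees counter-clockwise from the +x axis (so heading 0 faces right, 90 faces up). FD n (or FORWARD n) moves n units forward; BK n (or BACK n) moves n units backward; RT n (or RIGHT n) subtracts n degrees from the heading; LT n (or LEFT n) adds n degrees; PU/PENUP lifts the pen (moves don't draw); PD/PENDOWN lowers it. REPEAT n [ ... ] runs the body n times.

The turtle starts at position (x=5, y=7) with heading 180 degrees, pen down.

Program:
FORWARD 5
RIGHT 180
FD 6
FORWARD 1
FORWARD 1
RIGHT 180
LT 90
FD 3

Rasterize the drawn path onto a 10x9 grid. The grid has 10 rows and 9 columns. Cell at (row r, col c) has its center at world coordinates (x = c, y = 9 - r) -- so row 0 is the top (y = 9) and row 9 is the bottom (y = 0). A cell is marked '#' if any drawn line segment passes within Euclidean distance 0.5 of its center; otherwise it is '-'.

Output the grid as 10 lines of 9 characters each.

Answer: ---------
---------
#########
--------#
--------#
--------#
---------
---------
---------
---------

Derivation:
Segment 0: (5,7) -> (0,7)
Segment 1: (0,7) -> (6,7)
Segment 2: (6,7) -> (7,7)
Segment 3: (7,7) -> (8,7)
Segment 4: (8,7) -> (8,4)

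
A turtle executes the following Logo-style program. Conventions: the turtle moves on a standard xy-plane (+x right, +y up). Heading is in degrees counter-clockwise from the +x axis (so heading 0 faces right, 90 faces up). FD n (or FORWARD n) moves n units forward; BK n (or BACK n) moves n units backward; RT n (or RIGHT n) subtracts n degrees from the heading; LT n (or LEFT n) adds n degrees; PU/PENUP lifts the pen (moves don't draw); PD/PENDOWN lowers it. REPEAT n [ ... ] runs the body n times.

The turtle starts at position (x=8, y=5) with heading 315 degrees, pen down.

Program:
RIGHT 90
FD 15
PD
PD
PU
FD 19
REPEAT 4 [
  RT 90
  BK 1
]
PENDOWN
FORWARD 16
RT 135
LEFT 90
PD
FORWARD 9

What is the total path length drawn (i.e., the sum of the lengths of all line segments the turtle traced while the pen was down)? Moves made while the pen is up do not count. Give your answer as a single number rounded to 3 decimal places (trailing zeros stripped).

Executing turtle program step by step:
Start: pos=(8,5), heading=315, pen down
RT 90: heading 315 -> 225
FD 15: (8,5) -> (-2.607,-5.607) [heading=225, draw]
PD: pen down
PD: pen down
PU: pen up
FD 19: (-2.607,-5.607) -> (-16.042,-19.042) [heading=225, move]
REPEAT 4 [
  -- iteration 1/4 --
  RT 90: heading 225 -> 135
  BK 1: (-16.042,-19.042) -> (-15.335,-19.749) [heading=135, move]
  -- iteration 2/4 --
  RT 90: heading 135 -> 45
  BK 1: (-15.335,-19.749) -> (-16.042,-20.456) [heading=45, move]
  -- iteration 3/4 --
  RT 90: heading 45 -> 315
  BK 1: (-16.042,-20.456) -> (-16.749,-19.749) [heading=315, move]
  -- iteration 4/4 --
  RT 90: heading 315 -> 225
  BK 1: (-16.749,-19.749) -> (-16.042,-19.042) [heading=225, move]
]
PD: pen down
FD 16: (-16.042,-19.042) -> (-27.355,-30.355) [heading=225, draw]
RT 135: heading 225 -> 90
LT 90: heading 90 -> 180
PD: pen down
FD 9: (-27.355,-30.355) -> (-36.355,-30.355) [heading=180, draw]
Final: pos=(-36.355,-30.355), heading=180, 3 segment(s) drawn

Segment lengths:
  seg 1: (8,5) -> (-2.607,-5.607), length = 15
  seg 2: (-16.042,-19.042) -> (-27.355,-30.355), length = 16
  seg 3: (-27.355,-30.355) -> (-36.355,-30.355), length = 9
Total = 40

Answer: 40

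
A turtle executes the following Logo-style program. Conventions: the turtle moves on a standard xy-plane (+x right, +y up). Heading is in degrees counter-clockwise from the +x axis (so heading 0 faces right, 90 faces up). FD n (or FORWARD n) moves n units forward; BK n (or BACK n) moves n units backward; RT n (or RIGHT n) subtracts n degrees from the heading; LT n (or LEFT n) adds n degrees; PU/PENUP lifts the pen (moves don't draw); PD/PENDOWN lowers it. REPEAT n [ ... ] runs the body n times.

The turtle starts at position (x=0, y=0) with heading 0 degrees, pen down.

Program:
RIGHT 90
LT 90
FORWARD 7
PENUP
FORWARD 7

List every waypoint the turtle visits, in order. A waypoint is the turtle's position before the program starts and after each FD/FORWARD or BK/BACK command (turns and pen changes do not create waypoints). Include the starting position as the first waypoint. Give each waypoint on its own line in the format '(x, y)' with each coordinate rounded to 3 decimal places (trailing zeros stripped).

Answer: (0, 0)
(7, 0)
(14, 0)

Derivation:
Executing turtle program step by step:
Start: pos=(0,0), heading=0, pen down
RT 90: heading 0 -> 270
LT 90: heading 270 -> 0
FD 7: (0,0) -> (7,0) [heading=0, draw]
PU: pen up
FD 7: (7,0) -> (14,0) [heading=0, move]
Final: pos=(14,0), heading=0, 1 segment(s) drawn
Waypoints (3 total):
(0, 0)
(7, 0)
(14, 0)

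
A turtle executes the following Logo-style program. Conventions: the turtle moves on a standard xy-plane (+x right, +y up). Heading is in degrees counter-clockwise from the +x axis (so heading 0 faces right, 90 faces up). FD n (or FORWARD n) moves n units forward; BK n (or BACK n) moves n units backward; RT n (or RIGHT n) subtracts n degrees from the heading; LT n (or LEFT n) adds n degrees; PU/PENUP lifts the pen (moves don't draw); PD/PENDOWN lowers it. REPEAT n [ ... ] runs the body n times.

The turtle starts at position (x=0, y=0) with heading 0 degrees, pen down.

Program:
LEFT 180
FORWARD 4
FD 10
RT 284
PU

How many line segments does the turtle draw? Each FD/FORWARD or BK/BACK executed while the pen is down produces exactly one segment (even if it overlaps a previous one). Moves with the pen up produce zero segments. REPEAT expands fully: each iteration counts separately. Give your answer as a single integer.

Executing turtle program step by step:
Start: pos=(0,0), heading=0, pen down
LT 180: heading 0 -> 180
FD 4: (0,0) -> (-4,0) [heading=180, draw]
FD 10: (-4,0) -> (-14,0) [heading=180, draw]
RT 284: heading 180 -> 256
PU: pen up
Final: pos=(-14,0), heading=256, 2 segment(s) drawn
Segments drawn: 2

Answer: 2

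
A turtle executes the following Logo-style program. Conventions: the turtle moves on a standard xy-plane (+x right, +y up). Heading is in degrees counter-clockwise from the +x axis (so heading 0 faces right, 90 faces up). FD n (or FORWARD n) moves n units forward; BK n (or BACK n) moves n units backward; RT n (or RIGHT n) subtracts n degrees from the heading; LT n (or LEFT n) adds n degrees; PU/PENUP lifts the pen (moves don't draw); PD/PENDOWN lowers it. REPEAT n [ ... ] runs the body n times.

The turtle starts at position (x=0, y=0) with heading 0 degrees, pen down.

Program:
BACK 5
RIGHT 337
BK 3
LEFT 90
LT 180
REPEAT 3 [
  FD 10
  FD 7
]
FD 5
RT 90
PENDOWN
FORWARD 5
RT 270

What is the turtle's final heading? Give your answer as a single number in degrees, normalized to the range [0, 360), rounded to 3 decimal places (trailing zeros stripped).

Answer: 293

Derivation:
Executing turtle program step by step:
Start: pos=(0,0), heading=0, pen down
BK 5: (0,0) -> (-5,0) [heading=0, draw]
RT 337: heading 0 -> 23
BK 3: (-5,0) -> (-7.762,-1.172) [heading=23, draw]
LT 90: heading 23 -> 113
LT 180: heading 113 -> 293
REPEAT 3 [
  -- iteration 1/3 --
  FD 10: (-7.762,-1.172) -> (-3.854,-10.377) [heading=293, draw]
  FD 7: (-3.854,-10.377) -> (-1.119,-16.821) [heading=293, draw]
  -- iteration 2/3 --
  FD 10: (-1.119,-16.821) -> (2.788,-26.026) [heading=293, draw]
  FD 7: (2.788,-26.026) -> (5.523,-32.469) [heading=293, draw]
  -- iteration 3/3 --
  FD 10: (5.523,-32.469) -> (9.431,-41.674) [heading=293, draw]
  FD 7: (9.431,-41.674) -> (12.166,-48.118) [heading=293, draw]
]
FD 5: (12.166,-48.118) -> (14.119,-52.72) [heading=293, draw]
RT 90: heading 293 -> 203
PD: pen down
FD 5: (14.119,-52.72) -> (9.517,-54.674) [heading=203, draw]
RT 270: heading 203 -> 293
Final: pos=(9.517,-54.674), heading=293, 10 segment(s) drawn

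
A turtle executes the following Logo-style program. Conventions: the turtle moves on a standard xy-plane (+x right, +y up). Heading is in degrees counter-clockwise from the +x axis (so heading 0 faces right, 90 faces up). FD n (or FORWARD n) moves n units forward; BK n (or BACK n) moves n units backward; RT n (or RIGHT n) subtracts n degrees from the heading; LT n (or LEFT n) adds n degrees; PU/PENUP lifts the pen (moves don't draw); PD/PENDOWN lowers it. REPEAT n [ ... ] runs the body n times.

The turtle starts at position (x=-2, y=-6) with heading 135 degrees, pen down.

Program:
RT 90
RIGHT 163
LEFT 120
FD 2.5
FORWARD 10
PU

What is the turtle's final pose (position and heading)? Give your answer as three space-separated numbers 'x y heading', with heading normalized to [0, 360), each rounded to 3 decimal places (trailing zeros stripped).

Executing turtle program step by step:
Start: pos=(-2,-6), heading=135, pen down
RT 90: heading 135 -> 45
RT 163: heading 45 -> 242
LT 120: heading 242 -> 2
FD 2.5: (-2,-6) -> (0.498,-5.913) [heading=2, draw]
FD 10: (0.498,-5.913) -> (10.492,-5.564) [heading=2, draw]
PU: pen up
Final: pos=(10.492,-5.564), heading=2, 2 segment(s) drawn

Answer: 10.492 -5.564 2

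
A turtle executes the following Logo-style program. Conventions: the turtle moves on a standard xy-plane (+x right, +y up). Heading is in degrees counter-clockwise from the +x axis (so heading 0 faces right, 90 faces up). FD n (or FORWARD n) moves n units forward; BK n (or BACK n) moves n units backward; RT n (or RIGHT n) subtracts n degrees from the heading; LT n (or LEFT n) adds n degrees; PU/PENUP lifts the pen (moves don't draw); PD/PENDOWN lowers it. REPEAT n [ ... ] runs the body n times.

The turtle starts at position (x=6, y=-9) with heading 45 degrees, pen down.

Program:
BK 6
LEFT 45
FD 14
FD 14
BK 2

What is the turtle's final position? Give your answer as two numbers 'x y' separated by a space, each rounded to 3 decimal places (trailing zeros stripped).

Executing turtle program step by step:
Start: pos=(6,-9), heading=45, pen down
BK 6: (6,-9) -> (1.757,-13.243) [heading=45, draw]
LT 45: heading 45 -> 90
FD 14: (1.757,-13.243) -> (1.757,0.757) [heading=90, draw]
FD 14: (1.757,0.757) -> (1.757,14.757) [heading=90, draw]
BK 2: (1.757,14.757) -> (1.757,12.757) [heading=90, draw]
Final: pos=(1.757,12.757), heading=90, 4 segment(s) drawn

Answer: 1.757 12.757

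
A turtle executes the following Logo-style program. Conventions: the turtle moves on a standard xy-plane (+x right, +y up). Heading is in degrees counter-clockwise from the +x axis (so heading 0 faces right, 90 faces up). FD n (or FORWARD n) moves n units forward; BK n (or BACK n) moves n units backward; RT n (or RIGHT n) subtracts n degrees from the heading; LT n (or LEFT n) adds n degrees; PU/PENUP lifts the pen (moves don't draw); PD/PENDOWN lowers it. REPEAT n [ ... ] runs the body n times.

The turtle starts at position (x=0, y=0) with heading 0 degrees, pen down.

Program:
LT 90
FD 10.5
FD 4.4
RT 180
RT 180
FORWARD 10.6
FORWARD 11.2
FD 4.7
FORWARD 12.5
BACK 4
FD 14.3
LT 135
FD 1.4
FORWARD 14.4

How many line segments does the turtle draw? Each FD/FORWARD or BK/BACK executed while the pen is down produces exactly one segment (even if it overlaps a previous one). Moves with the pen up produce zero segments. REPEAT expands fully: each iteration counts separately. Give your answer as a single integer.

Answer: 10

Derivation:
Executing turtle program step by step:
Start: pos=(0,0), heading=0, pen down
LT 90: heading 0 -> 90
FD 10.5: (0,0) -> (0,10.5) [heading=90, draw]
FD 4.4: (0,10.5) -> (0,14.9) [heading=90, draw]
RT 180: heading 90 -> 270
RT 180: heading 270 -> 90
FD 10.6: (0,14.9) -> (0,25.5) [heading=90, draw]
FD 11.2: (0,25.5) -> (0,36.7) [heading=90, draw]
FD 4.7: (0,36.7) -> (0,41.4) [heading=90, draw]
FD 12.5: (0,41.4) -> (0,53.9) [heading=90, draw]
BK 4: (0,53.9) -> (0,49.9) [heading=90, draw]
FD 14.3: (0,49.9) -> (0,64.2) [heading=90, draw]
LT 135: heading 90 -> 225
FD 1.4: (0,64.2) -> (-0.99,63.21) [heading=225, draw]
FD 14.4: (-0.99,63.21) -> (-11.172,53.028) [heading=225, draw]
Final: pos=(-11.172,53.028), heading=225, 10 segment(s) drawn
Segments drawn: 10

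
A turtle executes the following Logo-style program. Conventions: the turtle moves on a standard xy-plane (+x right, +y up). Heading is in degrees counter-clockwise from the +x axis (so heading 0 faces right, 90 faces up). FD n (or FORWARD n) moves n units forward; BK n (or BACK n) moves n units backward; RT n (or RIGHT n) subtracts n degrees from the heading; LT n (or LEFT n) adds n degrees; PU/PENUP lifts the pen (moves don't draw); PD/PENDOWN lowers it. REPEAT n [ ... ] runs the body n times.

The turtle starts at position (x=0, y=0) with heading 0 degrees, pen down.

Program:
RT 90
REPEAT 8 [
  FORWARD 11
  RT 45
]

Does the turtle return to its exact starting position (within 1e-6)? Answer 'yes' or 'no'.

Executing turtle program step by step:
Start: pos=(0,0), heading=0, pen down
RT 90: heading 0 -> 270
REPEAT 8 [
  -- iteration 1/8 --
  FD 11: (0,0) -> (0,-11) [heading=270, draw]
  RT 45: heading 270 -> 225
  -- iteration 2/8 --
  FD 11: (0,-11) -> (-7.778,-18.778) [heading=225, draw]
  RT 45: heading 225 -> 180
  -- iteration 3/8 --
  FD 11: (-7.778,-18.778) -> (-18.778,-18.778) [heading=180, draw]
  RT 45: heading 180 -> 135
  -- iteration 4/8 --
  FD 11: (-18.778,-18.778) -> (-26.556,-11) [heading=135, draw]
  RT 45: heading 135 -> 90
  -- iteration 5/8 --
  FD 11: (-26.556,-11) -> (-26.556,0) [heading=90, draw]
  RT 45: heading 90 -> 45
  -- iteration 6/8 --
  FD 11: (-26.556,0) -> (-18.778,7.778) [heading=45, draw]
  RT 45: heading 45 -> 0
  -- iteration 7/8 --
  FD 11: (-18.778,7.778) -> (-7.778,7.778) [heading=0, draw]
  RT 45: heading 0 -> 315
  -- iteration 8/8 --
  FD 11: (-7.778,7.778) -> (0,0) [heading=315, draw]
  RT 45: heading 315 -> 270
]
Final: pos=(0,0), heading=270, 8 segment(s) drawn

Start position: (0, 0)
Final position: (0, 0)
Distance = 0; < 1e-6 -> CLOSED

Answer: yes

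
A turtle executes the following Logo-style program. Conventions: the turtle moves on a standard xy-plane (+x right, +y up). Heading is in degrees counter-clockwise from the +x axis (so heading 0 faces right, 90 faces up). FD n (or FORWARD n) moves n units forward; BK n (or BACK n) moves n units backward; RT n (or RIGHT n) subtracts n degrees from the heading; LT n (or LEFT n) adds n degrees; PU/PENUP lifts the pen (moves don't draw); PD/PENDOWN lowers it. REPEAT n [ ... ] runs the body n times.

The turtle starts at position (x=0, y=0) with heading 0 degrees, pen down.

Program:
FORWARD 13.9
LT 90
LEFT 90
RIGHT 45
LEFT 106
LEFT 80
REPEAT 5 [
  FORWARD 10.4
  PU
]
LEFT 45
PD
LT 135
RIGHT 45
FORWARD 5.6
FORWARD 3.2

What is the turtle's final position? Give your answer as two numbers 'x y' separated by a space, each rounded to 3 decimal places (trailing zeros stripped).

Executing turtle program step by step:
Start: pos=(0,0), heading=0, pen down
FD 13.9: (0,0) -> (13.9,0) [heading=0, draw]
LT 90: heading 0 -> 90
LT 90: heading 90 -> 180
RT 45: heading 180 -> 135
LT 106: heading 135 -> 241
LT 80: heading 241 -> 321
REPEAT 5 [
  -- iteration 1/5 --
  FD 10.4: (13.9,0) -> (21.982,-6.545) [heading=321, draw]
  PU: pen up
  -- iteration 2/5 --
  FD 10.4: (21.982,-6.545) -> (30.065,-13.09) [heading=321, move]
  PU: pen up
  -- iteration 3/5 --
  FD 10.4: (30.065,-13.09) -> (38.147,-19.635) [heading=321, move]
  PU: pen up
  -- iteration 4/5 --
  FD 10.4: (38.147,-19.635) -> (46.229,-26.18) [heading=321, move]
  PU: pen up
  -- iteration 5/5 --
  FD 10.4: (46.229,-26.18) -> (54.312,-32.725) [heading=321, move]
  PU: pen up
]
LT 45: heading 321 -> 6
PD: pen down
LT 135: heading 6 -> 141
RT 45: heading 141 -> 96
FD 5.6: (54.312,-32.725) -> (53.726,-27.155) [heading=96, draw]
FD 3.2: (53.726,-27.155) -> (53.392,-23.973) [heading=96, draw]
Final: pos=(53.392,-23.973), heading=96, 4 segment(s) drawn

Answer: 53.392 -23.973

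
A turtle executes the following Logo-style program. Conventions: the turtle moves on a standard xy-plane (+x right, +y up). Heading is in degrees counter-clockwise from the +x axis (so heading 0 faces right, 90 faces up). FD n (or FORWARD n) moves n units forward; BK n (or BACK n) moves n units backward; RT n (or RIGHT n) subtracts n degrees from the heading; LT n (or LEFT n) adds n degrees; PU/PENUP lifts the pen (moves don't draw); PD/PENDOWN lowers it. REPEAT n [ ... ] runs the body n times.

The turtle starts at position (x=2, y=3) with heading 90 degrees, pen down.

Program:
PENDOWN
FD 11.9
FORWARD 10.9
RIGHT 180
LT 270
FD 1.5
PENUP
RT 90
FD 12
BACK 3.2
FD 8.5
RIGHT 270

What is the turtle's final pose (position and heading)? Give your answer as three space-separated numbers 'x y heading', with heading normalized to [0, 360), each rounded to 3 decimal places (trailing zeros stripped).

Executing turtle program step by step:
Start: pos=(2,3), heading=90, pen down
PD: pen down
FD 11.9: (2,3) -> (2,14.9) [heading=90, draw]
FD 10.9: (2,14.9) -> (2,25.8) [heading=90, draw]
RT 180: heading 90 -> 270
LT 270: heading 270 -> 180
FD 1.5: (2,25.8) -> (0.5,25.8) [heading=180, draw]
PU: pen up
RT 90: heading 180 -> 90
FD 12: (0.5,25.8) -> (0.5,37.8) [heading=90, move]
BK 3.2: (0.5,37.8) -> (0.5,34.6) [heading=90, move]
FD 8.5: (0.5,34.6) -> (0.5,43.1) [heading=90, move]
RT 270: heading 90 -> 180
Final: pos=(0.5,43.1), heading=180, 3 segment(s) drawn

Answer: 0.5 43.1 180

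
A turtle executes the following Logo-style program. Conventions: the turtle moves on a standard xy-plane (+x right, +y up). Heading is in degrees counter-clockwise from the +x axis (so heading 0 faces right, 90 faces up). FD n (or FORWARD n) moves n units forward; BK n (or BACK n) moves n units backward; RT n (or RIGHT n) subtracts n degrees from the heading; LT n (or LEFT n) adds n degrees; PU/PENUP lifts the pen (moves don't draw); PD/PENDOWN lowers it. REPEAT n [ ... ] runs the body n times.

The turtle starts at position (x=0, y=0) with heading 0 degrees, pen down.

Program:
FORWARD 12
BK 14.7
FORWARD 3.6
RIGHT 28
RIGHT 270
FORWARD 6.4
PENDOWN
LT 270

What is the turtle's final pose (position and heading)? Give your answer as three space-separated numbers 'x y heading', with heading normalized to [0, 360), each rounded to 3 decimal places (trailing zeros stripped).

Answer: 3.905 5.651 332

Derivation:
Executing turtle program step by step:
Start: pos=(0,0), heading=0, pen down
FD 12: (0,0) -> (12,0) [heading=0, draw]
BK 14.7: (12,0) -> (-2.7,0) [heading=0, draw]
FD 3.6: (-2.7,0) -> (0.9,0) [heading=0, draw]
RT 28: heading 0 -> 332
RT 270: heading 332 -> 62
FD 6.4: (0.9,0) -> (3.905,5.651) [heading=62, draw]
PD: pen down
LT 270: heading 62 -> 332
Final: pos=(3.905,5.651), heading=332, 4 segment(s) drawn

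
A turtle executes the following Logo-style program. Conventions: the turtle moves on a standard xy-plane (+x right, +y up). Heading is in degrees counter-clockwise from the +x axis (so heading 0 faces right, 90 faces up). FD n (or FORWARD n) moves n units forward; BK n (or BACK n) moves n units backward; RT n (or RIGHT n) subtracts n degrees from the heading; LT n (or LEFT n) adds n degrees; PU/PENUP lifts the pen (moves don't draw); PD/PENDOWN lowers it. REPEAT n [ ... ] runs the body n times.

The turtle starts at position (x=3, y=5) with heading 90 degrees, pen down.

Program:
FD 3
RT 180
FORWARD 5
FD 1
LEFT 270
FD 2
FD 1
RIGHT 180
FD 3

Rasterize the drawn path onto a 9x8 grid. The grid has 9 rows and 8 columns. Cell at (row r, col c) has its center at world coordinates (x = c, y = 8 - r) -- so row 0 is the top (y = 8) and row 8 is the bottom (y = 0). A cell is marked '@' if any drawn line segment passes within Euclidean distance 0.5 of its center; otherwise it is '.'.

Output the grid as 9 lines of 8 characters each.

Answer: ...@....
...@....
...@....
...@....
...@....
...@....
@@@@....
........
........

Derivation:
Segment 0: (3,5) -> (3,8)
Segment 1: (3,8) -> (3,3)
Segment 2: (3,3) -> (3,2)
Segment 3: (3,2) -> (1,2)
Segment 4: (1,2) -> (0,2)
Segment 5: (0,2) -> (3,2)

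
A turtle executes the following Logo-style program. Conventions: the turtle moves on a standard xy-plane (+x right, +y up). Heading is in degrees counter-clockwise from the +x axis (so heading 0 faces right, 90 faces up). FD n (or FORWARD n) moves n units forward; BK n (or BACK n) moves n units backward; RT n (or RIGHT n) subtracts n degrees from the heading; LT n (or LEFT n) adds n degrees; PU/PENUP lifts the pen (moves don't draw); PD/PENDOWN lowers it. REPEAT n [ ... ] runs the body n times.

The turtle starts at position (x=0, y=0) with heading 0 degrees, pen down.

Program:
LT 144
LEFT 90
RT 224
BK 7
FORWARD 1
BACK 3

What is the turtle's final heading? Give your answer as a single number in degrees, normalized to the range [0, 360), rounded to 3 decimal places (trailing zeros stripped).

Answer: 10

Derivation:
Executing turtle program step by step:
Start: pos=(0,0), heading=0, pen down
LT 144: heading 0 -> 144
LT 90: heading 144 -> 234
RT 224: heading 234 -> 10
BK 7: (0,0) -> (-6.894,-1.216) [heading=10, draw]
FD 1: (-6.894,-1.216) -> (-5.909,-1.042) [heading=10, draw]
BK 3: (-5.909,-1.042) -> (-8.863,-1.563) [heading=10, draw]
Final: pos=(-8.863,-1.563), heading=10, 3 segment(s) drawn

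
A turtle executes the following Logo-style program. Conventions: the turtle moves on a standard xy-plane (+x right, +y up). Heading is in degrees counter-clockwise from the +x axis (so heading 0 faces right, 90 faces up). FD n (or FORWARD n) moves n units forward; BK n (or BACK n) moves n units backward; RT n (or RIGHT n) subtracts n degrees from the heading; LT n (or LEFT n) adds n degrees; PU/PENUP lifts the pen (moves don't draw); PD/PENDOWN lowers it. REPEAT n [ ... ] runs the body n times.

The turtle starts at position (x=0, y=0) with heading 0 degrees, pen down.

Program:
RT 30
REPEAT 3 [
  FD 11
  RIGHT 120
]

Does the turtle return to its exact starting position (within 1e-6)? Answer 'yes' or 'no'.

Executing turtle program step by step:
Start: pos=(0,0), heading=0, pen down
RT 30: heading 0 -> 330
REPEAT 3 [
  -- iteration 1/3 --
  FD 11: (0,0) -> (9.526,-5.5) [heading=330, draw]
  RT 120: heading 330 -> 210
  -- iteration 2/3 --
  FD 11: (9.526,-5.5) -> (0,-11) [heading=210, draw]
  RT 120: heading 210 -> 90
  -- iteration 3/3 --
  FD 11: (0,-11) -> (0,0) [heading=90, draw]
  RT 120: heading 90 -> 330
]
Final: pos=(0,0), heading=330, 3 segment(s) drawn

Start position: (0, 0)
Final position: (0, 0)
Distance = 0; < 1e-6 -> CLOSED

Answer: yes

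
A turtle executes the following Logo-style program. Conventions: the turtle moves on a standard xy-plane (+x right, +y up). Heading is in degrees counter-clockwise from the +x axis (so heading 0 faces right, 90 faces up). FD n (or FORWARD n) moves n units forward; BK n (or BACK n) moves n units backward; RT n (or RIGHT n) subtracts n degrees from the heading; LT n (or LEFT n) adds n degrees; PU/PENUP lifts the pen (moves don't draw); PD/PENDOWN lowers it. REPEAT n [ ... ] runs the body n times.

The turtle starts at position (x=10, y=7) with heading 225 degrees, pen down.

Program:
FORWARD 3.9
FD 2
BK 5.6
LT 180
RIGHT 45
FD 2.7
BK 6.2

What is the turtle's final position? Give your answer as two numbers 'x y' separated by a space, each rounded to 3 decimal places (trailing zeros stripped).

Answer: 6.288 6.788

Derivation:
Executing turtle program step by step:
Start: pos=(10,7), heading=225, pen down
FD 3.9: (10,7) -> (7.242,4.242) [heading=225, draw]
FD 2: (7.242,4.242) -> (5.828,2.828) [heading=225, draw]
BK 5.6: (5.828,2.828) -> (9.788,6.788) [heading=225, draw]
LT 180: heading 225 -> 45
RT 45: heading 45 -> 0
FD 2.7: (9.788,6.788) -> (12.488,6.788) [heading=0, draw]
BK 6.2: (12.488,6.788) -> (6.288,6.788) [heading=0, draw]
Final: pos=(6.288,6.788), heading=0, 5 segment(s) drawn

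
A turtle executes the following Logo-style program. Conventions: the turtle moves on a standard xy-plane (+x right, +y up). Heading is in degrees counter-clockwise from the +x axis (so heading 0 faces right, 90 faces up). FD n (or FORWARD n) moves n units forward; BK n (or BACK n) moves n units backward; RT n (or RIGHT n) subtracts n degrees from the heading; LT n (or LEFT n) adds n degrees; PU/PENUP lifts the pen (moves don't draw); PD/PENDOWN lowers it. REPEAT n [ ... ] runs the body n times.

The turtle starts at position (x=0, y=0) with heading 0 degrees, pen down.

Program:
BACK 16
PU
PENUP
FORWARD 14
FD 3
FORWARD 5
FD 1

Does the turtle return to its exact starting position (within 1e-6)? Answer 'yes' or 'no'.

Executing turtle program step by step:
Start: pos=(0,0), heading=0, pen down
BK 16: (0,0) -> (-16,0) [heading=0, draw]
PU: pen up
PU: pen up
FD 14: (-16,0) -> (-2,0) [heading=0, move]
FD 3: (-2,0) -> (1,0) [heading=0, move]
FD 5: (1,0) -> (6,0) [heading=0, move]
FD 1: (6,0) -> (7,0) [heading=0, move]
Final: pos=(7,0), heading=0, 1 segment(s) drawn

Start position: (0, 0)
Final position: (7, 0)
Distance = 7; >= 1e-6 -> NOT closed

Answer: no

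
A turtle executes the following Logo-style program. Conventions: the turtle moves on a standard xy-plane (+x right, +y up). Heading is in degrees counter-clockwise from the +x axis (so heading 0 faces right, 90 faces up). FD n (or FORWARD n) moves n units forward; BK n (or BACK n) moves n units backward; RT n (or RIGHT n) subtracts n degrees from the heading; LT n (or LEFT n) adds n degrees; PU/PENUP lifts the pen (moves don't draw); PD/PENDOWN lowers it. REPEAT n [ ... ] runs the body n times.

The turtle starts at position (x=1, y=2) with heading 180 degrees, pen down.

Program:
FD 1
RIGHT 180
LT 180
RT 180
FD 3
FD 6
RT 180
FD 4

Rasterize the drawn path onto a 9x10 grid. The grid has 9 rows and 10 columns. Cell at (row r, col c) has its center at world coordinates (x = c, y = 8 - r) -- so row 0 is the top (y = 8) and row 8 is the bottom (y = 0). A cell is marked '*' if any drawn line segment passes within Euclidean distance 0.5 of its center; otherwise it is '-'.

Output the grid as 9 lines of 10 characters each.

Segment 0: (1,2) -> (0,2)
Segment 1: (0,2) -> (3,2)
Segment 2: (3,2) -> (9,2)
Segment 3: (9,2) -> (5,2)

Answer: ----------
----------
----------
----------
----------
----------
**********
----------
----------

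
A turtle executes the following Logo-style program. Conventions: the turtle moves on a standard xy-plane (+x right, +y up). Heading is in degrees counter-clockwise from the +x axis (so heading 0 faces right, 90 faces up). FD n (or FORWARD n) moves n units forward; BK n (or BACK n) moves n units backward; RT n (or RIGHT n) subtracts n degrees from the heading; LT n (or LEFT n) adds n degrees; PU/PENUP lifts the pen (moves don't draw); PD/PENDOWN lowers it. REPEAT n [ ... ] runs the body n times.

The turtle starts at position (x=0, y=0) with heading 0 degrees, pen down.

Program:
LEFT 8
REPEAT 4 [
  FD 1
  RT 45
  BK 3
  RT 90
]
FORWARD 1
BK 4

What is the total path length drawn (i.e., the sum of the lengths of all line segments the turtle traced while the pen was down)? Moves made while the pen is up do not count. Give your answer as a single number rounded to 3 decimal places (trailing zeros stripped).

Answer: 21

Derivation:
Executing turtle program step by step:
Start: pos=(0,0), heading=0, pen down
LT 8: heading 0 -> 8
REPEAT 4 [
  -- iteration 1/4 --
  FD 1: (0,0) -> (0.99,0.139) [heading=8, draw]
  RT 45: heading 8 -> 323
  BK 3: (0.99,0.139) -> (-1.406,1.945) [heading=323, draw]
  RT 90: heading 323 -> 233
  -- iteration 2/4 --
  FD 1: (-1.406,1.945) -> (-2.007,1.146) [heading=233, draw]
  RT 45: heading 233 -> 188
  BK 3: (-2.007,1.146) -> (0.963,1.564) [heading=188, draw]
  RT 90: heading 188 -> 98
  -- iteration 3/4 --
  FD 1: (0.963,1.564) -> (0.824,2.554) [heading=98, draw]
  RT 45: heading 98 -> 53
  BK 3: (0.824,2.554) -> (-0.981,0.158) [heading=53, draw]
  RT 90: heading 53 -> 323
  -- iteration 4/4 --
  FD 1: (-0.981,0.158) -> (-0.183,-0.444) [heading=323, draw]
  RT 45: heading 323 -> 278
  BK 3: (-0.183,-0.444) -> (-0.6,2.527) [heading=278, draw]
  RT 90: heading 278 -> 188
]
FD 1: (-0.6,2.527) -> (-1.59,2.388) [heading=188, draw]
BK 4: (-1.59,2.388) -> (2.371,2.944) [heading=188, draw]
Final: pos=(2.371,2.944), heading=188, 10 segment(s) drawn

Segment lengths:
  seg 1: (0,0) -> (0.99,0.139), length = 1
  seg 2: (0.99,0.139) -> (-1.406,1.945), length = 3
  seg 3: (-1.406,1.945) -> (-2.007,1.146), length = 1
  seg 4: (-2.007,1.146) -> (0.963,1.564), length = 3
  seg 5: (0.963,1.564) -> (0.824,2.554), length = 1
  seg 6: (0.824,2.554) -> (-0.981,0.158), length = 3
  seg 7: (-0.981,0.158) -> (-0.183,-0.444), length = 1
  seg 8: (-0.183,-0.444) -> (-0.6,2.527), length = 3
  seg 9: (-0.6,2.527) -> (-1.59,2.388), length = 1
  seg 10: (-1.59,2.388) -> (2.371,2.944), length = 4
Total = 21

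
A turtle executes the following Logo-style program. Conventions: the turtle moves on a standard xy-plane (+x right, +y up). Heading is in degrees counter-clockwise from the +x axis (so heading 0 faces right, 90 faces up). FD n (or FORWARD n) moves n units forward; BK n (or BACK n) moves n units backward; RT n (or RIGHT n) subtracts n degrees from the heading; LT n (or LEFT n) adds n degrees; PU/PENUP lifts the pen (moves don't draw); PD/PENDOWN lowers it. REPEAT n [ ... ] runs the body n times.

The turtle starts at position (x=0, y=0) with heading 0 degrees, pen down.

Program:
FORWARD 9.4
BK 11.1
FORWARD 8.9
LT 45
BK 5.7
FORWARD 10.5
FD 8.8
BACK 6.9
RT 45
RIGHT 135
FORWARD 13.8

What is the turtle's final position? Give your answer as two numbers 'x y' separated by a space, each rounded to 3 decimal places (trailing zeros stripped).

Answer: 2.18 -5.02

Derivation:
Executing turtle program step by step:
Start: pos=(0,0), heading=0, pen down
FD 9.4: (0,0) -> (9.4,0) [heading=0, draw]
BK 11.1: (9.4,0) -> (-1.7,0) [heading=0, draw]
FD 8.9: (-1.7,0) -> (7.2,0) [heading=0, draw]
LT 45: heading 0 -> 45
BK 5.7: (7.2,0) -> (3.169,-4.031) [heading=45, draw]
FD 10.5: (3.169,-4.031) -> (10.594,3.394) [heading=45, draw]
FD 8.8: (10.594,3.394) -> (16.817,9.617) [heading=45, draw]
BK 6.9: (16.817,9.617) -> (11.938,4.738) [heading=45, draw]
RT 45: heading 45 -> 0
RT 135: heading 0 -> 225
FD 13.8: (11.938,4.738) -> (2.18,-5.02) [heading=225, draw]
Final: pos=(2.18,-5.02), heading=225, 8 segment(s) drawn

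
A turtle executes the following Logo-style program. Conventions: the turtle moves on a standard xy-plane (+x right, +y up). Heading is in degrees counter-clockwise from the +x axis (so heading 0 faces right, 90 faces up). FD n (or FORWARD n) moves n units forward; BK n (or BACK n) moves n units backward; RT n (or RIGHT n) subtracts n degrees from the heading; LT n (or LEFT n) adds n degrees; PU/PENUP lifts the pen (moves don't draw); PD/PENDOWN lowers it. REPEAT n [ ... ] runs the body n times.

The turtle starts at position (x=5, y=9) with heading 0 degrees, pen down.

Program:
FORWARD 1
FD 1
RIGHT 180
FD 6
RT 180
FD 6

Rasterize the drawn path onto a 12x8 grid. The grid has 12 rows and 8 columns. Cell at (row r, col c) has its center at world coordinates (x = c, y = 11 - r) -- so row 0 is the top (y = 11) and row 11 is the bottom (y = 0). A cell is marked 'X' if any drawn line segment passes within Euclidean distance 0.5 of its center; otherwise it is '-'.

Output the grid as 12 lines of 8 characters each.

Segment 0: (5,9) -> (6,9)
Segment 1: (6,9) -> (7,9)
Segment 2: (7,9) -> (1,9)
Segment 3: (1,9) -> (7,9)

Answer: --------
--------
-XXXXXXX
--------
--------
--------
--------
--------
--------
--------
--------
--------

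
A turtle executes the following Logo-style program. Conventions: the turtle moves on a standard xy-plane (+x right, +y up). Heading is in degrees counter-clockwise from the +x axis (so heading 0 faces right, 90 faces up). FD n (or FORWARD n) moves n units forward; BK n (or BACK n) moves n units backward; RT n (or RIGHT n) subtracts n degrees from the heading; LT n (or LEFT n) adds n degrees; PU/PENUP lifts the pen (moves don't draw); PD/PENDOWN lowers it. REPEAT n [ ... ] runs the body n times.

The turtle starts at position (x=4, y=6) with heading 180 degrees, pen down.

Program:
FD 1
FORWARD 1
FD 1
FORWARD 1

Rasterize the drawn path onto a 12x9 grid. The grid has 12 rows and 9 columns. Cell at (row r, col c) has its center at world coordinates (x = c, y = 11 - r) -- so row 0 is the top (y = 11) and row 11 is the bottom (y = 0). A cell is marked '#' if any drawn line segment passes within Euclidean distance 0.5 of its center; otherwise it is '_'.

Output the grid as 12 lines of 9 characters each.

Answer: _________
_________
_________
_________
_________
#####____
_________
_________
_________
_________
_________
_________

Derivation:
Segment 0: (4,6) -> (3,6)
Segment 1: (3,6) -> (2,6)
Segment 2: (2,6) -> (1,6)
Segment 3: (1,6) -> (0,6)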